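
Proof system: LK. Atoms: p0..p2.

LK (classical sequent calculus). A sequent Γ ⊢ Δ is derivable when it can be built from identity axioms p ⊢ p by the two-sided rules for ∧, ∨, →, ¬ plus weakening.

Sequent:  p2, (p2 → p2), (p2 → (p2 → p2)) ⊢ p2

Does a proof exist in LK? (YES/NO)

Derivation (root first):
[→L] p2, (p2 → p2), (p2 → (p2 → p2)) ⊢ p2
  [→L] p2, (p2 → p2) ⊢ p2
    [Ax] p2 ⊢ p2
    [Ax] p2 ⊢ p2
  [→L] p2, (p2 → p2) ⊢ p2
    [Ax] p2 ⊢ p2
    [Ax] p2 ⊢ p2

Result: YES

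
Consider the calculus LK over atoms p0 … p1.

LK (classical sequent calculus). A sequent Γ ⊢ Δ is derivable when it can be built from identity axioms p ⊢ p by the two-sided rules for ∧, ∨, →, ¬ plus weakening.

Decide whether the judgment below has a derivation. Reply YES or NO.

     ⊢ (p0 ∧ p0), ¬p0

Derivation (root first):
[¬R]  ⊢ (p0 ∧ p0), ¬p0
  [∧R] p0 ⊢ (p0 ∧ p0)
    [Ax] p0 ⊢ p0
    [Ax] p0 ⊢ p0

Result: YES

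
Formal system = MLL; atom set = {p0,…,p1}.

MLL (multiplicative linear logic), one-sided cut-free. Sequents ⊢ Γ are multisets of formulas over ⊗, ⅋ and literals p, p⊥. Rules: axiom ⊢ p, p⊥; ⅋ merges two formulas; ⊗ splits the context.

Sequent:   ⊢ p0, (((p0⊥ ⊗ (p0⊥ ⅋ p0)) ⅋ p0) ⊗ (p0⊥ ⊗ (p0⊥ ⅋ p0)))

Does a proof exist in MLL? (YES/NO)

Proof tree:
[⊗]  ⊢ p0, (((p0⊥ ⊗ (p0⊥ ⅋ p0)) ⅋ p0) ⊗ (p0⊥ ⊗ (p0⊥ ⅋ p0)))
  [⅋]  ⊢ ((p0⊥ ⊗ (p0⊥ ⅋ p0)) ⅋ p0)
    [⊗]  ⊢ p0, (p0⊥ ⊗ (p0⊥ ⅋ p0))
      [Ax]  ⊢ p0, p0⊥
      [⅋]  ⊢ (p0⊥ ⅋ p0)
        [Ax]  ⊢ p0, p0⊥
  [⊗]  ⊢ p0, (p0⊥ ⊗ (p0⊥ ⅋ p0))
    [Ax]  ⊢ p0, p0⊥
    [⅋]  ⊢ (p0⊥ ⅋ p0)
      [Ax]  ⊢ p0, p0⊥

Result: YES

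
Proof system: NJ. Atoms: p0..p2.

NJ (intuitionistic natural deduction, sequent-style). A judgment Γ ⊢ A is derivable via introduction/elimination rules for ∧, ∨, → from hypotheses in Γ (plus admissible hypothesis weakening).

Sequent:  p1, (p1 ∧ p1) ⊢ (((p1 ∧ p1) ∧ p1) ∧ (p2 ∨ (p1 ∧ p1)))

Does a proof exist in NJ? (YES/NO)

Proof tree:
[∧I] p1, (p1 ∧ p1) ⊢ (((p1 ∧ p1) ∧ p1) ∧ (p2 ∨ (p1 ∧ p1)))
  [∧I] p1, (p1 ∧ p1) ⊢ ((p1 ∧ p1) ∧ p1)
    [Wk] p1, (p1 ∧ p1) ⊢ (p1 ∧ p1)
      [∧I] p1 ⊢ (p1 ∧ p1)
        [Ax] p1 ⊢ p1
        [Ax] p1 ⊢ p1
    [Ax] p1 ⊢ p1
  [∨I₂] p1, (p1 ∧ p1) ⊢ (p2 ∨ (p1 ∧ p1))
    [Wk] p1, (p1 ∧ p1) ⊢ (p1 ∧ p1)
      [∧I] p1 ⊢ (p1 ∧ p1)
        [Ax] p1 ⊢ p1
        [Ax] p1 ⊢ p1

Result: YES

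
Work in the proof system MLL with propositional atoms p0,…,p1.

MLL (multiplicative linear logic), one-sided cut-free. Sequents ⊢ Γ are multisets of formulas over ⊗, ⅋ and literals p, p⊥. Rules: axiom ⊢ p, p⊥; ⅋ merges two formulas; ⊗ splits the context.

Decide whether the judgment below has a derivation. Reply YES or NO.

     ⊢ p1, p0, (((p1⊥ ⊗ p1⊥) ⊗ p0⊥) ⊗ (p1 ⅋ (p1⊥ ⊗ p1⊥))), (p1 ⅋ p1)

Derivation (root first):
[⅋]  ⊢ p1, p0, (((p1⊥ ⊗ p1⊥) ⊗ p0⊥) ⊗ (p1 ⅋ (p1⊥ ⊗ p1⊥))), (p1 ⅋ p1)
  [⊗]  ⊢ p1, p1, p0, p1, (((p1⊥ ⊗ p1⊥) ⊗ p0⊥) ⊗ (p1 ⅋ (p1⊥ ⊗ p1⊥)))
    [⊗]  ⊢ p1, p1, p0, ((p1⊥ ⊗ p1⊥) ⊗ p0⊥)
      [⊗]  ⊢ p1, p1, (p1⊥ ⊗ p1⊥)
        [Ax]  ⊢ p1, p1⊥
        [Ax]  ⊢ p1, p1⊥
      [Ax]  ⊢ p0, p0⊥
    [⅋]  ⊢ p1, (p1 ⅋ (p1⊥ ⊗ p1⊥))
      [⊗]  ⊢ p1, p1, (p1⊥ ⊗ p1⊥)
        [Ax]  ⊢ p1, p1⊥
        [Ax]  ⊢ p1, p1⊥

Result: YES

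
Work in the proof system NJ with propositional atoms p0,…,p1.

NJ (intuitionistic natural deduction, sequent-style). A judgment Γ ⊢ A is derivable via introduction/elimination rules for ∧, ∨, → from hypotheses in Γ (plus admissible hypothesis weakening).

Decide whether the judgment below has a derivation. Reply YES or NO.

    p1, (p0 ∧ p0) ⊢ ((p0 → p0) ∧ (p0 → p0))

Derivation trace:
[∧I] p1, (p0 ∧ p0) ⊢ ((p0 → p0) ∧ (p0 → p0))
  [→I]  ⊢ (p0 → p0)
    [Ax] p0 ⊢ p0
  [Wk] (p0 ∧ p0), p1 ⊢ (p0 → p0)
    [Wk] (p0 ∧ p0) ⊢ (p0 → p0)
      [→I]  ⊢ (p0 → p0)
        [Ax] p0 ⊢ p0

Result: YES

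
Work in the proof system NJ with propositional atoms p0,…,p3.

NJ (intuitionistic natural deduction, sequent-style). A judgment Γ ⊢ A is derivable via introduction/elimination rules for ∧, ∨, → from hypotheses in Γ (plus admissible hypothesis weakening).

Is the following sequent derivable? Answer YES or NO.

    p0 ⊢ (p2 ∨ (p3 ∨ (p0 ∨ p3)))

Derivation trace:
[∨I₂] p0 ⊢ (p2 ∨ (p3 ∨ (p0 ∨ p3)))
  [∨I₂] p0 ⊢ (p3 ∨ (p0 ∨ p3))
    [∨I₁] p0 ⊢ (p0 ∨ p3)
      [Ax] p0 ⊢ p0

Result: YES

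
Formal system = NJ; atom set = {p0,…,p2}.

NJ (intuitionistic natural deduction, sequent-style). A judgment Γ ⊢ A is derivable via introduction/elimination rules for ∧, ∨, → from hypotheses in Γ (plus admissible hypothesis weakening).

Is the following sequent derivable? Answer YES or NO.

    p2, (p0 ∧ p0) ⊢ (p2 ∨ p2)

Derivation trace:
[Wk] p2, (p0 ∧ p0) ⊢ (p2 ∨ p2)
  [∨I₁] p2 ⊢ (p2 ∨ p2)
    [Ax] p2 ⊢ p2

Result: YES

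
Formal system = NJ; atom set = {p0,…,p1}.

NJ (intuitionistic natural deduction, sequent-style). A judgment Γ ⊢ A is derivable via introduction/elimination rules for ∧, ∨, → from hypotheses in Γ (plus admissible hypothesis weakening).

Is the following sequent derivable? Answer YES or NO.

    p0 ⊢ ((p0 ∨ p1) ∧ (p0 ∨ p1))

Derivation trace:
[∧I] p0 ⊢ ((p0 ∨ p1) ∧ (p0 ∨ p1))
  [∨I₁] p0 ⊢ (p0 ∨ p1)
    [Ax] p0 ⊢ p0
  [∨I₁] p0 ⊢ (p0 ∨ p1)
    [Ax] p0 ⊢ p0

Result: YES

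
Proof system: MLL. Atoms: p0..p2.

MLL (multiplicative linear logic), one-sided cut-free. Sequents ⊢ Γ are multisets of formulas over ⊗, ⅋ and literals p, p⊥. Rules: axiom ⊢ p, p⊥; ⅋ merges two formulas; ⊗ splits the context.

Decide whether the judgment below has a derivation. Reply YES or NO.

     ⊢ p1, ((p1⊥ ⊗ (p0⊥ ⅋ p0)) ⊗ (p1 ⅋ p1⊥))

Derivation trace:
[⊗]  ⊢ p1, ((p1⊥ ⊗ (p0⊥ ⅋ p0)) ⊗ (p1 ⅋ p1⊥))
  [⊗]  ⊢ p1, (p1⊥ ⊗ (p0⊥ ⅋ p0))
    [Ax]  ⊢ p1, p1⊥
    [⅋]  ⊢ (p0⊥ ⅋ p0)
      [Ax]  ⊢ p0, p0⊥
  [⅋]  ⊢ (p1 ⅋ p1⊥)
    [Ax]  ⊢ p1, p1⊥

Result: YES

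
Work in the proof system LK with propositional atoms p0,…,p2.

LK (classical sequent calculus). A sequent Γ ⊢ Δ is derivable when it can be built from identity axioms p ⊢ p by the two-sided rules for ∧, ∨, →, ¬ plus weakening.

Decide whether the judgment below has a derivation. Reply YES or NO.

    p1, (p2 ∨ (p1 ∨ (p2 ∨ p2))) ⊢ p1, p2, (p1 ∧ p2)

Derivation (root first):
[∨L] p1, (p2 ∨ (p1 ∨ (p2 ∨ p2))) ⊢ p1, p2, (p1 ∧ p2)
  [Ax] p2 ⊢ p2
  [∧R] p1, (p1 ∨ (p2 ∨ p2)) ⊢ p1, (p1 ∧ p2)
    [Ax] p1 ⊢ p1
    [∨L] (p1 ∨ (p2 ∨ p2)) ⊢ p1, p2
      [Ax] p1 ⊢ p1
      [∨L] (p2 ∨ p2) ⊢ p2
        [Ax] p2 ⊢ p2
        [Ax] p2 ⊢ p2

Result: YES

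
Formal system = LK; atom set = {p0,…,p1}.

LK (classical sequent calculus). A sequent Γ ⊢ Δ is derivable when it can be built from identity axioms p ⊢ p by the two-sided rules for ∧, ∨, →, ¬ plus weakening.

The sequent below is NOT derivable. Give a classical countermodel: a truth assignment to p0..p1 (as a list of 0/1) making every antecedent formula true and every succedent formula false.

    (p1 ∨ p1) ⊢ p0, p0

Search for a countermodel by truth-table:
  v=00: Γ:[(p1 ∨ p1)=F] Δ:[p0=F, p0=F] refutes=False
  v=01: Γ:[(p1 ∨ p1)=T] Δ:[p0=F, p0=F] refutes=True  ← countermodel

Result: [0, 1]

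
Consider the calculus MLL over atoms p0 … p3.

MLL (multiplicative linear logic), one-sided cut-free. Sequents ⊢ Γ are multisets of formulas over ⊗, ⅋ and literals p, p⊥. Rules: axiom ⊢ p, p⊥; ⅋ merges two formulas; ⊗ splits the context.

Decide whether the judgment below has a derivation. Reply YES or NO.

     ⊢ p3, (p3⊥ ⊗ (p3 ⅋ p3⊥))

Proof tree:
[⊗]  ⊢ p3, (p3⊥ ⊗ (p3 ⅋ p3⊥))
  [Ax]  ⊢ p3, p3⊥
  [⅋]  ⊢ (p3 ⅋ p3⊥)
    [Ax]  ⊢ p3, p3⊥

Result: YES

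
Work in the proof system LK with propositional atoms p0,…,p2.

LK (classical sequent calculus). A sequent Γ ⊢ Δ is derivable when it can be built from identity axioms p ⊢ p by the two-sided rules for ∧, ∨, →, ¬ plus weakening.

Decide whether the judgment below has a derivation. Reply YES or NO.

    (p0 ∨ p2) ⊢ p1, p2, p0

Derivation trace:
[∨L] (p0 ∨ p2) ⊢ p1, p2, p0
  [WR] p0 ⊢ p0, p1
    [Ax] p0 ⊢ p0
  [Ax] p2 ⊢ p2

Result: YES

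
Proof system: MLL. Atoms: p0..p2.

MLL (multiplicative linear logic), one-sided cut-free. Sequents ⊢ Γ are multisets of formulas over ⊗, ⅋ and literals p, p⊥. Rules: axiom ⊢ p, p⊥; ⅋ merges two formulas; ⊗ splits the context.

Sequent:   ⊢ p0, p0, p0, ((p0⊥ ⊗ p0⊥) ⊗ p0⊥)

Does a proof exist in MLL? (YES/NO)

Derivation (root first):
[⊗]  ⊢ p0, p0, p0, ((p0⊥ ⊗ p0⊥) ⊗ p0⊥)
  [⊗]  ⊢ p0, p0, (p0⊥ ⊗ p0⊥)
    [Ax]  ⊢ p0, p0⊥
    [Ax]  ⊢ p0, p0⊥
  [Ax]  ⊢ p0, p0⊥

Result: YES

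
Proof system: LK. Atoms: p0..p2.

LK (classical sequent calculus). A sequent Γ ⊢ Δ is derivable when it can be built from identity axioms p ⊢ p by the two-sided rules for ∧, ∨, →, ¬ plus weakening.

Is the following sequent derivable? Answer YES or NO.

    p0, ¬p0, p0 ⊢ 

Derivation trace:
[WL] p0, ¬p0, p0 ⊢ 
  [¬L] p0, ¬p0 ⊢ 
    [Ax] p0 ⊢ p0

Result: YES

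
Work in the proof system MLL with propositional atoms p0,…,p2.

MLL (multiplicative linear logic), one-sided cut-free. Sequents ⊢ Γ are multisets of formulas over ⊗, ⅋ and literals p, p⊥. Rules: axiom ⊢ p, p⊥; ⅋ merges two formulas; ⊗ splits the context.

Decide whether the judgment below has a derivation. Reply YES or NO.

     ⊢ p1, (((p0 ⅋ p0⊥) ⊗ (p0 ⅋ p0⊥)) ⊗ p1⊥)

Proof tree:
[⊗]  ⊢ p1, (((p0 ⅋ p0⊥) ⊗ (p0 ⅋ p0⊥)) ⊗ p1⊥)
  [⊗]  ⊢ ((p0 ⅋ p0⊥) ⊗ (p0 ⅋ p0⊥))
    [⅋]  ⊢ (p0 ⅋ p0⊥)
      [Ax]  ⊢ p0, p0⊥
    [⅋]  ⊢ (p0 ⅋ p0⊥)
      [Ax]  ⊢ p0, p0⊥
  [Ax]  ⊢ p1, p1⊥

Result: YES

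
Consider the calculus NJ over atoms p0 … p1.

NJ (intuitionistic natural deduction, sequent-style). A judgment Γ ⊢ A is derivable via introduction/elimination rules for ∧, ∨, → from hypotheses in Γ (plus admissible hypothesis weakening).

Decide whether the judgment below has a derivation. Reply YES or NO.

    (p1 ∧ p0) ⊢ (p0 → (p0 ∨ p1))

Proof tree:
[→I] (p1 ∧ p0) ⊢ (p0 → (p0 ∨ p1))
  [∨I₁] p0, (p1 ∧ p0) ⊢ (p0 ∨ p1)
    [Wk] p0, (p1 ∧ p0) ⊢ p0
      [Ax] p0 ⊢ p0

Result: YES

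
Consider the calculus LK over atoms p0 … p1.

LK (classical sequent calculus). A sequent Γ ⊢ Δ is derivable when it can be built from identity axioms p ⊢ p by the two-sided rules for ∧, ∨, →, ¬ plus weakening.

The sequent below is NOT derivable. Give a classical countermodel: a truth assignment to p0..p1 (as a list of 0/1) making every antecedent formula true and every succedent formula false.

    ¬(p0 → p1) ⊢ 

Search for a countermodel by truth-table:
  v=00: Γ:[¬(p0 → p1)=F] Δ:[] refutes=False
  v=01: Γ:[¬(p0 → p1)=F] Δ:[] refutes=False
  v=10: Γ:[¬(p0 → p1)=T] Δ:[] refutes=True  ← countermodel

Result: [1, 0]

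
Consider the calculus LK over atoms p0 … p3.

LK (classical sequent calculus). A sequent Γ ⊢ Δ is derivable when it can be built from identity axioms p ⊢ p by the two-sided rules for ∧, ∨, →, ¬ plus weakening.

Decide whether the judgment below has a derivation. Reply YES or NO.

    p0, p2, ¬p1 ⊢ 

Truth-table refutation:
  v=0000: Γ:[p0=F, p2=F, ¬p1=T] Δ:[] refutes=False
  v=0001: Γ:[p0=F, p2=F, ¬p1=T] Δ:[] refutes=False
  v=0010: Γ:[p0=F, p2=T, ¬p1=T] Δ:[] refutes=False
  v=0011: Γ:[p0=F, p2=T, ¬p1=T] Δ:[] refutes=False
  v=0100: Γ:[p0=F, p2=F, ¬p1=F] Δ:[] refutes=False
  v=0101: Γ:[p0=F, p2=F, ¬p1=F] Δ:[] refutes=False
  v=0110: Γ:[p0=F, p2=T, ¬p1=F] Δ:[] refutes=False
  v=0111: Γ:[p0=F, p2=T, ¬p1=F] Δ:[] refutes=False
  v=1000: Γ:[p0=T, p2=F, ¬p1=T] Δ:[] refutes=False
  v=1001: Γ:[p0=T, p2=F, ¬p1=T] Δ:[] refutes=False
  v=1010: Γ:[p0=T, p2=T, ¬p1=T] Δ:[] refutes=True  ← countermodel

Result: NO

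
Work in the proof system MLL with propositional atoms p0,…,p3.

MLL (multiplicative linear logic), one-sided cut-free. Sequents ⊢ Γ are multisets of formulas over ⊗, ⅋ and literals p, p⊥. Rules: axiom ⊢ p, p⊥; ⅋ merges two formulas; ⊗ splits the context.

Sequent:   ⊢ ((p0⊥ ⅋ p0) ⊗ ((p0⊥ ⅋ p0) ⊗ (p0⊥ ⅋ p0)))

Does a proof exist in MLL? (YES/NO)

Derivation trace:
[⊗]  ⊢ ((p0⊥ ⅋ p0) ⊗ ((p0⊥ ⅋ p0) ⊗ (p0⊥ ⅋ p0)))
  [⅋]  ⊢ (p0⊥ ⅋ p0)
    [Ax]  ⊢ p0, p0⊥
  [⊗]  ⊢ ((p0⊥ ⅋ p0) ⊗ (p0⊥ ⅋ p0))
    [⅋]  ⊢ (p0⊥ ⅋ p0)
      [Ax]  ⊢ p0, p0⊥
    [⅋]  ⊢ (p0⊥ ⅋ p0)
      [Ax]  ⊢ p0, p0⊥

Result: YES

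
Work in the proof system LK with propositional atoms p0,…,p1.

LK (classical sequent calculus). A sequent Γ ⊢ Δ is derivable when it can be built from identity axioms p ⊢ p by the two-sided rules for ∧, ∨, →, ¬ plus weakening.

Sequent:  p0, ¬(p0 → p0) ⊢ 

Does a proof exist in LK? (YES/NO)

Derivation (root first):
[¬L] p0, ¬(p0 → p0) ⊢ 
  [→R] p0 ⊢ (p0 → p0)
    [WL] p0, p0 ⊢ p0
      [Ax] p0 ⊢ p0

Result: YES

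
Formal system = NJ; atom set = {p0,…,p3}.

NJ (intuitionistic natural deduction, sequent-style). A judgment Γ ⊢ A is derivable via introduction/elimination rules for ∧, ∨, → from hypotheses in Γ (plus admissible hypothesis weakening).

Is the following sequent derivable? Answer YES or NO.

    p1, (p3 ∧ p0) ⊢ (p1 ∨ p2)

Proof tree:
[Wk] p1, (p3 ∧ p0) ⊢ (p1 ∨ p2)
  [∨I₁] p1 ⊢ (p1 ∨ p2)
    [Ax] p1 ⊢ p1

Result: YES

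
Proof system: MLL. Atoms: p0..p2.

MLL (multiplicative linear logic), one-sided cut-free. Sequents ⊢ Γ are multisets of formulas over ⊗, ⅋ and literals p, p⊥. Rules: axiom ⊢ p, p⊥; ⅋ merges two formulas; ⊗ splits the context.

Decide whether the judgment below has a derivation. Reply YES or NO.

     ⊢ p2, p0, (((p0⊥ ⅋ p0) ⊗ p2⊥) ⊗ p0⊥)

Derivation (root first):
[⊗]  ⊢ p2, p0, (((p0⊥ ⅋ p0) ⊗ p2⊥) ⊗ p0⊥)
  [⊗]  ⊢ p2, ((p0⊥ ⅋ p0) ⊗ p2⊥)
    [⅋]  ⊢ (p0⊥ ⅋ p0)
      [Ax]  ⊢ p0, p0⊥
    [Ax]  ⊢ p2, p2⊥
  [Ax]  ⊢ p0, p0⊥

Result: YES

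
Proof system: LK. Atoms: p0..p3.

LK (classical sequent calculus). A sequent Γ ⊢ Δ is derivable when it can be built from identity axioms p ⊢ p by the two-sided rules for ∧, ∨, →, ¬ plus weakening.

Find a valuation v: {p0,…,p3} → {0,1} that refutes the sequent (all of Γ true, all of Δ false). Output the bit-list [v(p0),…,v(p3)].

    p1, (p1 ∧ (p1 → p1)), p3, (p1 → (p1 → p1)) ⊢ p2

Enumerate valuations to refute Γ ⊢ Δ:
  v=0000: Γ:[p1=F, (p1 ∧ (p1 → p1))=F, p3=F, (p1 → (p1 → p1))=T] Δ:[p2=F] refutes=False
  v=0001: Γ:[p1=F, (p1 ∧ (p1 → p1))=F, p3=T, (p1 → (p1 → p1))=T] Δ:[p2=F] refutes=False
  v=0010: Γ:[p1=F, (p1 ∧ (p1 → p1))=F, p3=F, (p1 → (p1 → p1))=T] Δ:[p2=T] refutes=False
  v=0011: Γ:[p1=F, (p1 ∧ (p1 → p1))=F, p3=T, (p1 → (p1 → p1))=T] Δ:[p2=T] refutes=False
  v=0100: Γ:[p1=T, (p1 ∧ (p1 → p1))=T, p3=F, (p1 → (p1 → p1))=T] Δ:[p2=F] refutes=False
  v=0101: Γ:[p1=T, (p1 ∧ (p1 → p1))=T, p3=T, (p1 → (p1 → p1))=T] Δ:[p2=F] refutes=True  ← countermodel

Result: [0, 1, 0, 1]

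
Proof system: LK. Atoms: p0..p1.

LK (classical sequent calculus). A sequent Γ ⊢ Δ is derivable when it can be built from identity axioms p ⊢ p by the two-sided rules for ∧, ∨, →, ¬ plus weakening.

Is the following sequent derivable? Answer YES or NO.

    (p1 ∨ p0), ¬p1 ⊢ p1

Truth-table refutation:
  v=00: Γ:[(p1 ∨ p0)=F, ¬p1=T] Δ:[p1=F] refutes=False
  v=01: Γ:[(p1 ∨ p0)=T, ¬p1=F] Δ:[p1=T] refutes=False
  v=10: Γ:[(p1 ∨ p0)=T, ¬p1=T] Δ:[p1=F] refutes=True  ← countermodel

Result: NO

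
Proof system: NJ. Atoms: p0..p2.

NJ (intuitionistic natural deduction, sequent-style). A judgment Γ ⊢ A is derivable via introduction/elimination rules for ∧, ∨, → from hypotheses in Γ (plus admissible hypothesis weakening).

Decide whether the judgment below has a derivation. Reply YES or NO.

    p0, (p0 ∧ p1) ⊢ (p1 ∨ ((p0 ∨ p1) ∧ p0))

Derivation (root first):
[∨I₂] p0, (p0 ∧ p1) ⊢ (p1 ∨ ((p0 ∨ p1) ∧ p0))
  [Wk] p0, (p0 ∧ p1) ⊢ ((p0 ∨ p1) ∧ p0)
    [∧I] p0 ⊢ ((p0 ∨ p1) ∧ p0)
      [∨I₁] p0 ⊢ (p0 ∨ p1)
        [Ax] p0 ⊢ p0
      [Ax] p0 ⊢ p0

Result: YES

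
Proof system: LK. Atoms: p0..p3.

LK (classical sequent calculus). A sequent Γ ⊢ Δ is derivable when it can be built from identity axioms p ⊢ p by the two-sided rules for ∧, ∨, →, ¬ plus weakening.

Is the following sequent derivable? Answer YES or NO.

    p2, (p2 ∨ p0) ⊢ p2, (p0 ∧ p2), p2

Proof tree:
[WR] p2, (p2 ∨ p0) ⊢ p2, (p0 ∧ p2), p2
  [∨L] p2, (p2 ∨ p0) ⊢ p2, (p0 ∧ p2)
    [Ax] p2 ⊢ p2
    [∧R] p2, p0 ⊢ (p0 ∧ p2)
      [Ax] p0 ⊢ p0
      [Ax] p2 ⊢ p2

Result: YES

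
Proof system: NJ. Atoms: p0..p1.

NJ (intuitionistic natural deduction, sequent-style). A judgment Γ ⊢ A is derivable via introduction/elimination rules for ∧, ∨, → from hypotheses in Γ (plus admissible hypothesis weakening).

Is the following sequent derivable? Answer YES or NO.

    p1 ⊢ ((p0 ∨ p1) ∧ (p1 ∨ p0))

Derivation (root first):
[∧I] p1 ⊢ ((p0 ∨ p1) ∧ (p1 ∨ p0))
  [∨I₂] p1 ⊢ (p0 ∨ p1)
    [Ax] p1 ⊢ p1
  [∨I₁] p1 ⊢ (p1 ∨ p0)
    [Ax] p1 ⊢ p1

Result: YES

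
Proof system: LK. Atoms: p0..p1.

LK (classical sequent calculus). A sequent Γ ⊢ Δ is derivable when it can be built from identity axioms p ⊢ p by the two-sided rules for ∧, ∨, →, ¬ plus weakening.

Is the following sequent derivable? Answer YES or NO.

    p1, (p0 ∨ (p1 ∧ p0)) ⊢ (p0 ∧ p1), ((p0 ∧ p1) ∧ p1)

Proof tree:
[∨L] p1, (p0 ∨ (p1 ∧ p0)) ⊢ (p0 ∧ p1), ((p0 ∧ p1) ∧ p1)
  [∧R] p1, p0 ⊢ (p0 ∧ p1)
    [Ax] p0 ⊢ p0
    [Ax] p1 ⊢ p1
  [∧R] p1, (p1 ∧ p0) ⊢ ((p0 ∧ p1) ∧ p1)
    [∧L] (p1 ∧ p0) ⊢ (p0 ∧ p1)
      [∧R] p1, p0 ⊢ (p0 ∧ p1)
        [Ax] p0 ⊢ p0
        [Ax] p1 ⊢ p1
    [Ax] p1 ⊢ p1

Result: YES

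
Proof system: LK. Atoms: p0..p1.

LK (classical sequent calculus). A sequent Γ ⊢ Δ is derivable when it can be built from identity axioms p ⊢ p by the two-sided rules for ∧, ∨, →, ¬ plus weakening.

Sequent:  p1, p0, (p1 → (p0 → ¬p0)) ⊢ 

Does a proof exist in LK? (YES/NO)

Proof tree:
[→L] p1, p0, (p1 → (p0 → ¬p0)) ⊢ 
  [Ax] p1 ⊢ p1
  [→L] p0, (p0 → ¬p0) ⊢ 
    [Ax] p0 ⊢ p0
    [¬L] p0, ¬p0 ⊢ 
      [Ax] p0 ⊢ p0

Result: YES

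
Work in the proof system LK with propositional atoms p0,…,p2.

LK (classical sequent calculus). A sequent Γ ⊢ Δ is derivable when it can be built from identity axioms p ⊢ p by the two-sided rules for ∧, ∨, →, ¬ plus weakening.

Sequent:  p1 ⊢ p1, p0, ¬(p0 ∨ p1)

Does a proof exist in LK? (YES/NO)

Proof tree:
[WL] p1 ⊢ p1, p0, ¬(p0 ∨ p1)
  [¬R]  ⊢ p1, p0, ¬(p0 ∨ p1)
    [∨L] (p0 ∨ p1) ⊢ p1, p0
      [Ax] p0 ⊢ p0
      [Ax] p1 ⊢ p1

Result: YES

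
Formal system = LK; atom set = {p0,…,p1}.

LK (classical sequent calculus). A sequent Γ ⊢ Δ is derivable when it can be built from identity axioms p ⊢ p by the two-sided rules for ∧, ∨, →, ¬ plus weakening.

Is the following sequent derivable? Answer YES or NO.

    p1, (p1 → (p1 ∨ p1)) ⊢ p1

Proof tree:
[→L] p1, (p1 → (p1 ∨ p1)) ⊢ p1
  [Ax] p1 ⊢ p1
  [∨L] (p1 ∨ p1) ⊢ p1
    [Ax] p1 ⊢ p1
    [Ax] p1 ⊢ p1

Result: YES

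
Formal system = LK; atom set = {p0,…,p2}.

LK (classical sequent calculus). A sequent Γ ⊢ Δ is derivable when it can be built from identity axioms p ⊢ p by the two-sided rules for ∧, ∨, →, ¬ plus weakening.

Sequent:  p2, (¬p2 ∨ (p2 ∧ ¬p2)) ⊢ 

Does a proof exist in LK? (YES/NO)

Derivation trace:
[∨L] p2, (¬p2 ∨ (p2 ∧ ¬p2)) ⊢ 
  [¬L] p2, ¬p2 ⊢ 
    [Ax] p2 ⊢ p2
  [∧L] (p2 ∧ ¬p2) ⊢ 
    [¬L] p2, ¬p2 ⊢ 
      [Ax] p2 ⊢ p2

Result: YES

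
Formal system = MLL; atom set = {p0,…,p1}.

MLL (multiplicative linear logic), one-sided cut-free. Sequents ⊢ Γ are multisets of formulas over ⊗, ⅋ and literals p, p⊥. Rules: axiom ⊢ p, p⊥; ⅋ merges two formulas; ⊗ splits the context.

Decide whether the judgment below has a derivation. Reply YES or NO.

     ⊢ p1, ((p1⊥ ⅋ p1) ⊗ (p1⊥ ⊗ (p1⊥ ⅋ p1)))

Proof tree:
[⊗]  ⊢ p1, ((p1⊥ ⅋ p1) ⊗ (p1⊥ ⊗ (p1⊥ ⅋ p1)))
  [⅋]  ⊢ (p1⊥ ⅋ p1)
    [Ax]  ⊢ p1, p1⊥
  [⊗]  ⊢ p1, (p1⊥ ⊗ (p1⊥ ⅋ p1))
    [Ax]  ⊢ p1, p1⊥
    [⅋]  ⊢ (p1⊥ ⅋ p1)
      [Ax]  ⊢ p1, p1⊥

Result: YES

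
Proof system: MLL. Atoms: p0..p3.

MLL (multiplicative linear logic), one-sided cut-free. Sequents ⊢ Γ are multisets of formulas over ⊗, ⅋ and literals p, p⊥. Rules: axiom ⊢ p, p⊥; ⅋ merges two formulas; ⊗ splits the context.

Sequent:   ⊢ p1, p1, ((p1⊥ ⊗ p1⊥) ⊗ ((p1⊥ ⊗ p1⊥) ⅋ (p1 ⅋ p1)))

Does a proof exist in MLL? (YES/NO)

Proof tree:
[⊗]  ⊢ p1, p1, ((p1⊥ ⊗ p1⊥) ⊗ ((p1⊥ ⊗ p1⊥) ⅋ (p1 ⅋ p1)))
  [⊗]  ⊢ p1, p1, (p1⊥ ⊗ p1⊥)
    [Ax]  ⊢ p1, p1⊥
    [Ax]  ⊢ p1, p1⊥
  [⅋]  ⊢ ((p1⊥ ⊗ p1⊥) ⅋ (p1 ⅋ p1))
    [⅋]  ⊢ (p1⊥ ⊗ p1⊥), (p1 ⅋ p1)
      [⊗]  ⊢ p1, p1, (p1⊥ ⊗ p1⊥)
        [Ax]  ⊢ p1, p1⊥
        [Ax]  ⊢ p1, p1⊥

Result: YES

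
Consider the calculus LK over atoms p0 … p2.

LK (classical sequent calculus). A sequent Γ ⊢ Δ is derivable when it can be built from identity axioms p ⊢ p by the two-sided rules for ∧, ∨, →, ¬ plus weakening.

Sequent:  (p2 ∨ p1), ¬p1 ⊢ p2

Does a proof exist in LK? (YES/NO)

Proof tree:
[¬L] (p2 ∨ p1), ¬p1 ⊢ p2
  [∨L] (p2 ∨ p1) ⊢ p1, p2
    [Ax] p2 ⊢ p2
    [Ax] p1 ⊢ p1

Result: YES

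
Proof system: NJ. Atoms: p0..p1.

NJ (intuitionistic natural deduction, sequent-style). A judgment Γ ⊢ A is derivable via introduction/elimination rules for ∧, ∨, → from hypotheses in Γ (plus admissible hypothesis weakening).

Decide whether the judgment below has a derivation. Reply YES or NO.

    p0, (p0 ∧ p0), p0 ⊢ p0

Proof tree:
[Wk] p0, (p0 ∧ p0), p0 ⊢ p0
  [Wk] p0, (p0 ∧ p0) ⊢ p0
    [Ax] p0 ⊢ p0

Result: YES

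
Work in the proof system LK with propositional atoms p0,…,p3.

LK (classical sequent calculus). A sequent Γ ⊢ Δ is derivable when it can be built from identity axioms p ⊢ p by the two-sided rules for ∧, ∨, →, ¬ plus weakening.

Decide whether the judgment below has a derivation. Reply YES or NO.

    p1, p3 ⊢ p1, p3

Proof tree:
[WL] p1, p3 ⊢ p1, p3
  [WR] p1 ⊢ p1, p3
    [Ax] p1 ⊢ p1

Result: YES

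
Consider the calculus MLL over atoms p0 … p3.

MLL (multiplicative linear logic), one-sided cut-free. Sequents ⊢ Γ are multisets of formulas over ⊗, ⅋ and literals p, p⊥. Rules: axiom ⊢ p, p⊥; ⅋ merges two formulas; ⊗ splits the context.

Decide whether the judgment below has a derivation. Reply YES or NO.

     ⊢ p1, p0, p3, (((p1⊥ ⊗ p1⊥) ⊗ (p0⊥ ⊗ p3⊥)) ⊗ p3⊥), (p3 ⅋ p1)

Derivation (root first):
[⅋]  ⊢ p1, p0, p3, (((p1⊥ ⊗ p1⊥) ⊗ (p0⊥ ⊗ p3⊥)) ⊗ p3⊥), (p3 ⅋ p1)
  [⊗]  ⊢ p1, p1, p0, p3, p3, (((p1⊥ ⊗ p1⊥) ⊗ (p0⊥ ⊗ p3⊥)) ⊗ p3⊥)
    [⊗]  ⊢ p1, p1, p0, p3, ((p1⊥ ⊗ p1⊥) ⊗ (p0⊥ ⊗ p3⊥))
      [⊗]  ⊢ p1, p1, (p1⊥ ⊗ p1⊥)
        [Ax]  ⊢ p1, p1⊥
        [Ax]  ⊢ p1, p1⊥
      [⊗]  ⊢ p0, p3, (p0⊥ ⊗ p3⊥)
        [Ax]  ⊢ p0, p0⊥
        [Ax]  ⊢ p3, p3⊥
    [Ax]  ⊢ p3, p3⊥

Result: YES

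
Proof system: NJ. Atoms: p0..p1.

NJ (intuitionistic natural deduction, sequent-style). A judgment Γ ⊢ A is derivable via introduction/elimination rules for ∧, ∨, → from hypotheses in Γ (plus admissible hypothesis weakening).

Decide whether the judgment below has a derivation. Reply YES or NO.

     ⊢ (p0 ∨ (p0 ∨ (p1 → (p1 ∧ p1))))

Derivation trace:
[∨I₂]  ⊢ (p0 ∨ (p0 ∨ (p1 → (p1 ∧ p1))))
  [∨I₂]  ⊢ (p0 ∨ (p1 → (p1 ∧ p1)))
    [→I]  ⊢ (p1 → (p1 ∧ p1))
      [∧I] p1 ⊢ (p1 ∧ p1)
        [Ax] p1 ⊢ p1
        [Ax] p1 ⊢ p1

Result: YES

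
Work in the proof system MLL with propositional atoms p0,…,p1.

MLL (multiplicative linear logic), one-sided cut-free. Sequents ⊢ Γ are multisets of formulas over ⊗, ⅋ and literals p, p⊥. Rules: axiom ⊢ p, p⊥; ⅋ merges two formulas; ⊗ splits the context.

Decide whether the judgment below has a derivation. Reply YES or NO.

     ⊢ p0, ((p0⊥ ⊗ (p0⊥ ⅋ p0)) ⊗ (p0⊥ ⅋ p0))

Derivation trace:
[⊗]  ⊢ p0, ((p0⊥ ⊗ (p0⊥ ⅋ p0)) ⊗ (p0⊥ ⅋ p0))
  [⊗]  ⊢ p0, (p0⊥ ⊗ (p0⊥ ⅋ p0))
    [Ax]  ⊢ p0, p0⊥
    [⅋]  ⊢ (p0⊥ ⅋ p0)
      [Ax]  ⊢ p0, p0⊥
  [⅋]  ⊢ (p0⊥ ⅋ p0)
    [Ax]  ⊢ p0, p0⊥

Result: YES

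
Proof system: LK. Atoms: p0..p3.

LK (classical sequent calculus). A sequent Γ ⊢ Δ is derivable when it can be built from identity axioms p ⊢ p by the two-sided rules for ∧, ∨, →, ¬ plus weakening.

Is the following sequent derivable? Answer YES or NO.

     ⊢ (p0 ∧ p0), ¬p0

Proof tree:
[¬R]  ⊢ (p0 ∧ p0), ¬p0
  [∧R] p0 ⊢ (p0 ∧ p0)
    [Ax] p0 ⊢ p0
    [Ax] p0 ⊢ p0

Result: YES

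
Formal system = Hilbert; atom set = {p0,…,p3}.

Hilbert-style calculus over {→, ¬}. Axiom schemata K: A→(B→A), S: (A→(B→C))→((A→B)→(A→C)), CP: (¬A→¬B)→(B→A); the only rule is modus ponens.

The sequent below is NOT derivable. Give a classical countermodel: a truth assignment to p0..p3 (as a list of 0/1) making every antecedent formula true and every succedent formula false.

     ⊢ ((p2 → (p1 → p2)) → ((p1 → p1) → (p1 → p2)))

Truth-table refutation:
  v=0000: Γ:[] Δ:[((p2 → (p1 → p2)) → ((p1 → p1) → (p1 → p2)))=T] refutes=False
  v=0001: Γ:[] Δ:[((p2 → (p1 → p2)) → ((p1 → p1) → (p1 → p2)))=T] refutes=False
  v=0010: Γ:[] Δ:[((p2 → (p1 → p2)) → ((p1 → p1) → (p1 → p2)))=T] refutes=False
  v=0011: Γ:[] Δ:[((p2 → (p1 → p2)) → ((p1 → p1) → (p1 → p2)))=T] refutes=False
  v=0100: Γ:[] Δ:[((p2 → (p1 → p2)) → ((p1 → p1) → (p1 → p2)))=F] refutes=True  ← countermodel

Result: [0, 1, 0, 0]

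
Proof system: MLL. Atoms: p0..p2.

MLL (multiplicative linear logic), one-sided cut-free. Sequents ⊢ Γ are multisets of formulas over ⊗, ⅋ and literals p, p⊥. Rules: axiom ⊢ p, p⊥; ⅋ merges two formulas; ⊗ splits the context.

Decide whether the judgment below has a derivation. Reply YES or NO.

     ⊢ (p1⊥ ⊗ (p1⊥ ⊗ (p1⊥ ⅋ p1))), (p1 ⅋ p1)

Proof tree:
[⅋]  ⊢ (p1⊥ ⊗ (p1⊥ ⊗ (p1⊥ ⅋ p1))), (p1 ⅋ p1)
  [⊗]  ⊢ p1, p1, (p1⊥ ⊗ (p1⊥ ⊗ (p1⊥ ⅋ p1)))
    [Ax]  ⊢ p1, p1⊥
    [⊗]  ⊢ p1, (p1⊥ ⊗ (p1⊥ ⅋ p1))
      [Ax]  ⊢ p1, p1⊥
      [⅋]  ⊢ (p1⊥ ⅋ p1)
        [Ax]  ⊢ p1, p1⊥

Result: YES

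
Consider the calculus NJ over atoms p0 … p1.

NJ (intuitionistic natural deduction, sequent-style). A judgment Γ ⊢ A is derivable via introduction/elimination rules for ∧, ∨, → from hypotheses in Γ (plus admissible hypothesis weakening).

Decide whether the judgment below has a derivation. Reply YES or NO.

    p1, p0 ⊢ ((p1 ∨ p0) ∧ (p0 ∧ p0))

Derivation trace:
[∧I] p1, p0 ⊢ ((p1 ∨ p0) ∧ (p0 ∧ p0))
  [∨I₁] p1 ⊢ (p1 ∨ p0)
    [Ax] p1 ⊢ p1
  [∧I] p0 ⊢ (p0 ∧ p0)
    [Ax] p0 ⊢ p0
    [Ax] p0 ⊢ p0

Result: YES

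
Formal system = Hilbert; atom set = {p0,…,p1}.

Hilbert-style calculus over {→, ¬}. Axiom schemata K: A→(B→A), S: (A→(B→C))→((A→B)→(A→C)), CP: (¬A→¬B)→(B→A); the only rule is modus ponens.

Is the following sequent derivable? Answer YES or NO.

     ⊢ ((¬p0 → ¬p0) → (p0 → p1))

Enumerate valuations to refute Γ ⊢ Δ:
  v=00: Γ:[] Δ:[((¬p0 → ¬p0) → (p0 → p1))=T] refutes=False
  v=01: Γ:[] Δ:[((¬p0 → ¬p0) → (p0 → p1))=T] refutes=False
  v=10: Γ:[] Δ:[((¬p0 → ¬p0) → (p0 → p1))=F] refutes=True  ← countermodel

Result: NO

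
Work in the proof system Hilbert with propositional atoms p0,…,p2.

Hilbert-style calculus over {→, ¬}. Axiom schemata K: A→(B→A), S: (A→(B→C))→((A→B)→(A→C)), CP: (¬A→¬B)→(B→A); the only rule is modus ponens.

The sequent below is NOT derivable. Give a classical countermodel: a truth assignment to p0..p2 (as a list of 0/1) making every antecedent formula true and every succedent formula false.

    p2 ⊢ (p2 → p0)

Truth-table refutation:
  v=000: Γ:[p2=F] Δ:[(p2 → p0)=T] refutes=False
  v=001: Γ:[p2=T] Δ:[(p2 → p0)=F] refutes=True  ← countermodel

Result: [0, 0, 1]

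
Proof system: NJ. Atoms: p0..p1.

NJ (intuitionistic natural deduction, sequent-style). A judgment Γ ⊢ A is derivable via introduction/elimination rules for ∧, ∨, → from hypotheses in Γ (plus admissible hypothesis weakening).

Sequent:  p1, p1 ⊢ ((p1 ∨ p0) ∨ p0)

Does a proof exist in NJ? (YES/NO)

Derivation (root first):
[Wk] p1, p1 ⊢ ((p1 ∨ p0) ∨ p0)
  [∨I₁] p1 ⊢ ((p1 ∨ p0) ∨ p0)
    [∨I₁] p1 ⊢ (p1 ∨ p0)
      [Ax] p1 ⊢ p1

Result: YES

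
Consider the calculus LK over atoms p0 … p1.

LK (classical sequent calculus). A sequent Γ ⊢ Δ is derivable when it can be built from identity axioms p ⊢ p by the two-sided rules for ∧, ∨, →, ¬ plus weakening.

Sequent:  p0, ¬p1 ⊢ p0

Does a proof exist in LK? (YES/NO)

Proof tree:
[¬L] p0, ¬p1 ⊢ p0
  [WR] p0 ⊢ p0, p1
    [Ax] p0 ⊢ p0

Result: YES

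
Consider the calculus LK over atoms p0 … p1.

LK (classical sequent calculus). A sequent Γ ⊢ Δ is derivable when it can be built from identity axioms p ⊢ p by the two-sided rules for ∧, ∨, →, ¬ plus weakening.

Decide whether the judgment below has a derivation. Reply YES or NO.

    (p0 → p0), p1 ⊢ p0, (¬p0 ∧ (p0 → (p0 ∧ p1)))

Proof tree:
[∧R] (p0 → p0), p1 ⊢ p0, (¬p0 ∧ (p0 → (p0 ∧ p1)))
  [¬R] (p0 → p0) ⊢ p0, ¬p0
    [→L] p0, (p0 → p0) ⊢ p0
      [Ax] p0 ⊢ p0
      [Ax] p0 ⊢ p0
  [→R] p1 ⊢ (p0 → (p0 ∧ p1))
    [∧R] p1, p0 ⊢ (p0 ∧ p1)
      [Ax] p0 ⊢ p0
      [Ax] p1 ⊢ p1

Result: YES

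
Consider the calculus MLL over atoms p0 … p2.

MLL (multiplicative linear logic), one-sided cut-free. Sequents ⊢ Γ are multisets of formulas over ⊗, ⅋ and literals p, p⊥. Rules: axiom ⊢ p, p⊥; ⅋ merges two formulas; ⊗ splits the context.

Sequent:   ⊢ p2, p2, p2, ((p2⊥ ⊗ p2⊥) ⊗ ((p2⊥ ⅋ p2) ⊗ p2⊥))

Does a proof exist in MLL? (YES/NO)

Derivation trace:
[⊗]  ⊢ p2, p2, p2, ((p2⊥ ⊗ p2⊥) ⊗ ((p2⊥ ⅋ p2) ⊗ p2⊥))
  [⊗]  ⊢ p2, p2, (p2⊥ ⊗ p2⊥)
    [Ax]  ⊢ p2, p2⊥
    [Ax]  ⊢ p2, p2⊥
  [⊗]  ⊢ p2, ((p2⊥ ⅋ p2) ⊗ p2⊥)
    [⅋]  ⊢ (p2⊥ ⅋ p2)
      [Ax]  ⊢ p2, p2⊥
    [Ax]  ⊢ p2, p2⊥

Result: YES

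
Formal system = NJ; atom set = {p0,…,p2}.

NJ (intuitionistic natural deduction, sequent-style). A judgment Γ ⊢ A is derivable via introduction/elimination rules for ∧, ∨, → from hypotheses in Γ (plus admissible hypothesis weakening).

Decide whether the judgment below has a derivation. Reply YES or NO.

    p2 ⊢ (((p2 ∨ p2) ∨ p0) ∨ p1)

Derivation trace:
[∨I₁] p2 ⊢ (((p2 ∨ p2) ∨ p0) ∨ p1)
  [∨I₁] p2 ⊢ ((p2 ∨ p2) ∨ p0)
    [∨I₂] p2 ⊢ (p2 ∨ p2)
      [Ax] p2 ⊢ p2

Result: YES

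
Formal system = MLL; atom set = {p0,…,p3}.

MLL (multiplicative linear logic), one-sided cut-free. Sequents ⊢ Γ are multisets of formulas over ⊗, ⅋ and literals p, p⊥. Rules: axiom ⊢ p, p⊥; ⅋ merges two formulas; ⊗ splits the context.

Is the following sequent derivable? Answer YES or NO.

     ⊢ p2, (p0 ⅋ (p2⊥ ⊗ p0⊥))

Proof tree:
[⅋]  ⊢ p2, (p0 ⅋ (p2⊥ ⊗ p0⊥))
  [⊗]  ⊢ p2, p0, (p2⊥ ⊗ p0⊥)
    [Ax]  ⊢ p2, p2⊥
    [Ax]  ⊢ p0, p0⊥

Result: YES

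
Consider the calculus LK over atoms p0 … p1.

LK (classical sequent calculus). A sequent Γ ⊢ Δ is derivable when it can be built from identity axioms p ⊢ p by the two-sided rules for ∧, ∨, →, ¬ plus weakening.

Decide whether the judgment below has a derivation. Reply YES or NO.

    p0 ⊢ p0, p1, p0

Proof tree:
[WR] p0 ⊢ p0, p1, p0
  [WR] p0 ⊢ p0, p1
    [Ax] p0 ⊢ p0

Result: YES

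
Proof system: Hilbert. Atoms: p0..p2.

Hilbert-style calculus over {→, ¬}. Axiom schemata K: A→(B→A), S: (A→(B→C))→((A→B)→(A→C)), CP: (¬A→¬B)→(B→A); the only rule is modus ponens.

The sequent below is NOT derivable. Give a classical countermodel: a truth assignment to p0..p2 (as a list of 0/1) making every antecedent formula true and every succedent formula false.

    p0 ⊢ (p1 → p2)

Enumerate valuations to refute Γ ⊢ Δ:
  v=000: Γ:[p0=F] Δ:[(p1 → p2)=T] refutes=False
  v=001: Γ:[p0=F] Δ:[(p1 → p2)=T] refutes=False
  v=010: Γ:[p0=F] Δ:[(p1 → p2)=F] refutes=False
  v=011: Γ:[p0=F] Δ:[(p1 → p2)=T] refutes=False
  v=100: Γ:[p0=T] Δ:[(p1 → p2)=T] refutes=False
  v=101: Γ:[p0=T] Δ:[(p1 → p2)=T] refutes=False
  v=110: Γ:[p0=T] Δ:[(p1 → p2)=F] refutes=True  ← countermodel

Result: [1, 1, 0]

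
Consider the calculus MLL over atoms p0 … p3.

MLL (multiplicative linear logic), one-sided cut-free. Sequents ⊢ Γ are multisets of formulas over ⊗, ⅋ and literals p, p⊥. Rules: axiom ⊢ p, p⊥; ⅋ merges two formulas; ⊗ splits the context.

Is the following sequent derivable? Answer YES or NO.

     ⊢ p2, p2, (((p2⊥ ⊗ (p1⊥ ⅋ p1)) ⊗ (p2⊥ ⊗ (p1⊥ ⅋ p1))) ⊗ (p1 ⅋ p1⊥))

Derivation (root first):
[⊗]  ⊢ p2, p2, (((p2⊥ ⊗ (p1⊥ ⅋ p1)) ⊗ (p2⊥ ⊗ (p1⊥ ⅋ p1))) ⊗ (p1 ⅋ p1⊥))
  [⊗]  ⊢ p2, p2, ((p2⊥ ⊗ (p1⊥ ⅋ p1)) ⊗ (p2⊥ ⊗ (p1⊥ ⅋ p1)))
    [⊗]  ⊢ p2, (p2⊥ ⊗ (p1⊥ ⅋ p1))
      [Ax]  ⊢ p2, p2⊥
      [⅋]  ⊢ (p1⊥ ⅋ p1)
        [Ax]  ⊢ p1, p1⊥
    [⊗]  ⊢ p2, (p2⊥ ⊗ (p1⊥ ⅋ p1))
      [Ax]  ⊢ p2, p2⊥
      [⅋]  ⊢ (p1⊥ ⅋ p1)
        [Ax]  ⊢ p1, p1⊥
  [⅋]  ⊢ (p1 ⅋ p1⊥)
    [Ax]  ⊢ p1, p1⊥

Result: YES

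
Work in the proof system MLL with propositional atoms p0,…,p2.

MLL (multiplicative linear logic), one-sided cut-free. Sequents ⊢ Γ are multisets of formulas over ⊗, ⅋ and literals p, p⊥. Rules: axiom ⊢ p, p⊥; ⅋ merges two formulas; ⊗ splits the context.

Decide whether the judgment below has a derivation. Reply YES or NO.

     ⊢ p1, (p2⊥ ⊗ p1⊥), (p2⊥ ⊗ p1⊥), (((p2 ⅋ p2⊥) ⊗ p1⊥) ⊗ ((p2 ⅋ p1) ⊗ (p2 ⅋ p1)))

Proof tree:
[⊗]  ⊢ p1, (p2⊥ ⊗ p1⊥), (p2⊥ ⊗ p1⊥), (((p2 ⅋ p2⊥) ⊗ p1⊥) ⊗ ((p2 ⅋ p1) ⊗ (p2 ⅋ p1)))
  [⊗]  ⊢ p1, ((p2 ⅋ p2⊥) ⊗ p1⊥)
    [⅋]  ⊢ (p2 ⅋ p2⊥)
      [Ax]  ⊢ p2, p2⊥
    [Ax]  ⊢ p1, p1⊥
  [⊗]  ⊢ (p2⊥ ⊗ p1⊥), (p2⊥ ⊗ p1⊥), ((p2 ⅋ p1) ⊗ (p2 ⅋ p1))
    [⅋]  ⊢ (p2⊥ ⊗ p1⊥), (p2 ⅋ p1)
      [⊗]  ⊢ p2, p1, (p2⊥ ⊗ p1⊥)
        [Ax]  ⊢ p2, p2⊥
        [Ax]  ⊢ p1, p1⊥
    [⅋]  ⊢ (p2⊥ ⊗ p1⊥), (p2 ⅋ p1)
      [⊗]  ⊢ p2, p1, (p2⊥ ⊗ p1⊥)
        [Ax]  ⊢ p2, p2⊥
        [Ax]  ⊢ p1, p1⊥

Result: YES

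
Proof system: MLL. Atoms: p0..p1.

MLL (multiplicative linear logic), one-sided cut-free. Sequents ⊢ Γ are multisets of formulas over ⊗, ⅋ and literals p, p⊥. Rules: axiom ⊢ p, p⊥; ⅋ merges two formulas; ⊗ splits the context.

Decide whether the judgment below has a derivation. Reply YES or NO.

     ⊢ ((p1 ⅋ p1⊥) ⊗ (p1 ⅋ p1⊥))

Derivation (root first):
[⊗]  ⊢ ((p1 ⅋ p1⊥) ⊗ (p1 ⅋ p1⊥))
  [⅋]  ⊢ (p1 ⅋ p1⊥)
    [Ax]  ⊢ p1, p1⊥
  [⅋]  ⊢ (p1 ⅋ p1⊥)
    [Ax]  ⊢ p1, p1⊥

Result: YES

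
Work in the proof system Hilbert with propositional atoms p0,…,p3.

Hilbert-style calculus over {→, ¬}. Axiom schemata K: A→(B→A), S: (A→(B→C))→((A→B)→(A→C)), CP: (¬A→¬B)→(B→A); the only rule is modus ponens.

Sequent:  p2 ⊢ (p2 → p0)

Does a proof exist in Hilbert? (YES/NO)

Truth-table refutation:
  v=0000: Γ:[p2=F] Δ:[(p2 → p0)=T] refutes=False
  v=0001: Γ:[p2=F] Δ:[(p2 → p0)=T] refutes=False
  v=0010: Γ:[p2=T] Δ:[(p2 → p0)=F] refutes=True  ← countermodel

Result: NO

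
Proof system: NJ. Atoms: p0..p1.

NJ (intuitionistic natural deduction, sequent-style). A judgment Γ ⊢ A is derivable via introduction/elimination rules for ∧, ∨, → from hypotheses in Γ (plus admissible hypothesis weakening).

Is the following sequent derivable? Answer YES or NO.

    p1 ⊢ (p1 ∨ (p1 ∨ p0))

Proof tree:
[∨I₂] p1 ⊢ (p1 ∨ (p1 ∨ p0))
  [∨I₁] p1 ⊢ (p1 ∨ p0)
    [Ax] p1 ⊢ p1

Result: YES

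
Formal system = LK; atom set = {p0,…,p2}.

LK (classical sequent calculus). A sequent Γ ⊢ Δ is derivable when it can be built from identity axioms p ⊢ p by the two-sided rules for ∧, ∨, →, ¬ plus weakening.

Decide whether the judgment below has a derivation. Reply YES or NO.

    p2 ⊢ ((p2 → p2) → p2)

Derivation (root first):
[→R] p2 ⊢ ((p2 → p2) → p2)
  [→L] p2, (p2 → p2) ⊢ p2
    [Ax] p2 ⊢ p2
    [Ax] p2 ⊢ p2

Result: YES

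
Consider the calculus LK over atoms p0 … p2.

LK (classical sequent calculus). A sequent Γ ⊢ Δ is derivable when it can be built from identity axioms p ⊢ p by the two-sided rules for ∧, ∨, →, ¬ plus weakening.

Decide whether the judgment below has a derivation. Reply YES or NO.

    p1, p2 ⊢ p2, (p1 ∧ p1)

Derivation (root first):
[∧R] p1, p2 ⊢ p2, (p1 ∧ p1)
  [Ax] p1 ⊢ p1
  [WR] p2 ⊢ p2, p1
    [Ax] p2 ⊢ p2

Result: YES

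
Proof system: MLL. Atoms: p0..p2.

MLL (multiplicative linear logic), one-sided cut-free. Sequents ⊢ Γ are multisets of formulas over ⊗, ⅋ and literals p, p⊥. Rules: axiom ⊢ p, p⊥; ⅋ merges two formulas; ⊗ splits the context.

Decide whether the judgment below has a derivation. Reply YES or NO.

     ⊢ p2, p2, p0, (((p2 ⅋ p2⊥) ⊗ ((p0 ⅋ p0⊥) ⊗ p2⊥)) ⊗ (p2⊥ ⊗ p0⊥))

Proof tree:
[⊗]  ⊢ p2, p2, p0, (((p2 ⅋ p2⊥) ⊗ ((p0 ⅋ p0⊥) ⊗ p2⊥)) ⊗ (p2⊥ ⊗ p0⊥))
  [⊗]  ⊢ p2, ((p2 ⅋ p2⊥) ⊗ ((p0 ⅋ p0⊥) ⊗ p2⊥))
    [⅋]  ⊢ (p2 ⅋ p2⊥)
      [Ax]  ⊢ p2, p2⊥
    [⊗]  ⊢ p2, ((p0 ⅋ p0⊥) ⊗ p2⊥)
      [⅋]  ⊢ (p0 ⅋ p0⊥)
        [Ax]  ⊢ p0, p0⊥
      [Ax]  ⊢ p2, p2⊥
  [⊗]  ⊢ p2, p0, (p2⊥ ⊗ p0⊥)
    [Ax]  ⊢ p2, p2⊥
    [Ax]  ⊢ p0, p0⊥

Result: YES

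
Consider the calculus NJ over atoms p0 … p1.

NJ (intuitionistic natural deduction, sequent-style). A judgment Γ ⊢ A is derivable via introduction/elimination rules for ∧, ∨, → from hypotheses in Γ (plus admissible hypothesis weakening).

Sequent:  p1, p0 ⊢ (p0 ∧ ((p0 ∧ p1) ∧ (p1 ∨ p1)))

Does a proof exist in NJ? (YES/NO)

Derivation trace:
[∧I] p1, p0 ⊢ (p0 ∧ ((p0 ∧ p1) ∧ (p1 ∨ p1)))
  [Wk] p0, p0 ⊢ p0
    [Ax] p0 ⊢ p0
  [∧I] p1, p0 ⊢ ((p0 ∧ p1) ∧ (p1 ∨ p1))
    [∧I] p1, p0 ⊢ (p0 ∧ p1)
      [Ax] p0 ⊢ p0
      [Ax] p1 ⊢ p1
    [∨I₁] p1 ⊢ (p1 ∨ p1)
      [Ax] p1 ⊢ p1

Result: YES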